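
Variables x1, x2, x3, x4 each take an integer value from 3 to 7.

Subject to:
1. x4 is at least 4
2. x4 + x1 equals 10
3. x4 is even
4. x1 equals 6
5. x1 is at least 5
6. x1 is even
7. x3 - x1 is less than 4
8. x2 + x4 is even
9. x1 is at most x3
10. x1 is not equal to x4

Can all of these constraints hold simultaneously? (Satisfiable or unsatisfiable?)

Take x1 = 6, x2 = 4, x3 = 7, x4 = 4. Then constraint 2: x4 + x1 = 10; constraint 7: x3 - x1 = 1, and every other listed constraint is also met.

Satisfiable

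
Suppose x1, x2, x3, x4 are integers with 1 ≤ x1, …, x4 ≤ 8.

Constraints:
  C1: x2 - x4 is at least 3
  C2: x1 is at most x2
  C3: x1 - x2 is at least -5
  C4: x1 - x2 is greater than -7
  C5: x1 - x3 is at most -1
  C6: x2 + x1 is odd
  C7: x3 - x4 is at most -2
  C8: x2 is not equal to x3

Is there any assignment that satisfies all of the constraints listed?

Constraints 1, 3, 5, and 7 give x3 − x1 ≥ 1, x1 − x2 ≥ -5, x2 − x4 ≥ 3, x4 − x3 ≥ 2.
Adding all 4 inequalities: the left sides telescope to 0, and the right sides sum to 1 + (-5) + 3 + 2 = 1. So 0 ≥ 1, which is false.

Unsatisfiable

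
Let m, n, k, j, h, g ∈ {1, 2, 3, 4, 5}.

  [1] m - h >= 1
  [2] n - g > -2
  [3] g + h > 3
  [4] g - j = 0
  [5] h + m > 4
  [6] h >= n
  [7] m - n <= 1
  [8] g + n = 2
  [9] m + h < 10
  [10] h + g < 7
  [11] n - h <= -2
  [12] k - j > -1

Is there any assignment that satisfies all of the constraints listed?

Constraints 1, 7, and 11 give m − h ≥ 1, h − n ≥ 2, n − m ≥ -1.
Adding all 3 inequalities: the left sides telescope to 0, and the right sides sum to 1 + 2 + (-1) = 2. So 0 ≥ 2, which is false.

Unsatisfiable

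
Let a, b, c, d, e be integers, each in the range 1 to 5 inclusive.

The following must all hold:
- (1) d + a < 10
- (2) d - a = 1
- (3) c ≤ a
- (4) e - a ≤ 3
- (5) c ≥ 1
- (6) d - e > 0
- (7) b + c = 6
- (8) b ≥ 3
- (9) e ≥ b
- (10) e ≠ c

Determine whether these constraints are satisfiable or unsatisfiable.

Satisfiable

Setting (a, b, c, d, e) = (4, 4, 2, 5, 4) satisfies everything: constraint 1: d + a = 9; constraint 2: d - a = 1, and the others follow.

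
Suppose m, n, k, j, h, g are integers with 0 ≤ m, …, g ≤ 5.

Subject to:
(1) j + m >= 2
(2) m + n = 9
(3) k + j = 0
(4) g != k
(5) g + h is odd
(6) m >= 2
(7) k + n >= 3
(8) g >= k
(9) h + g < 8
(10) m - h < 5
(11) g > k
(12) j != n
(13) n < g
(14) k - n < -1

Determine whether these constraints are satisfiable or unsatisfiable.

Satisfiable

Setting (m, n, k, j, h, g) = (5, 4, 0, 0, 2, 5) satisfies everything: constraint 1: j + m = 5; constraint 2: m + n = 9, and the others follow.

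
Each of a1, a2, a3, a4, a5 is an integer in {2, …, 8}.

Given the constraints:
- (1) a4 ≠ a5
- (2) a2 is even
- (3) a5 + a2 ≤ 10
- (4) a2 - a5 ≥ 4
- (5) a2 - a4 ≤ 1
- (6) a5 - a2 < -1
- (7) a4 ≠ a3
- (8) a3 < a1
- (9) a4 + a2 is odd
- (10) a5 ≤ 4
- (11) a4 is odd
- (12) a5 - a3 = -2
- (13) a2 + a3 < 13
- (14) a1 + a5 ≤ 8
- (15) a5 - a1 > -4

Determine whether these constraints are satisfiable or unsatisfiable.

Satisfiable

One satisfying assignment is a1 = 5, a2 = 6, a3 = 4, a4 = 5, a5 = 2.
For the less obvious constraints — constraint 3: a5 + a2 = 8; constraint 4: a2 - a5 = 4; constraint 5: a2 - a4 = 1 — and the others hold by inspection.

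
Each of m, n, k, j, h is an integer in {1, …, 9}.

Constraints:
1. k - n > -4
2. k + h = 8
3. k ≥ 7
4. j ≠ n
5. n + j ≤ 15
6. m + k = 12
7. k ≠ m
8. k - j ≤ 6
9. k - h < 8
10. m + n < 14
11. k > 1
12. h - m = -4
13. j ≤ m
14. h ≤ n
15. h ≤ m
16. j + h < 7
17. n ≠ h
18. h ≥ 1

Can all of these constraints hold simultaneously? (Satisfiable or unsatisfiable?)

Take m = 5, n = 8, k = 7, j = 4, h = 1. Then constraint 1: k - n = -1; constraint 2: k + h = 8; constraint 5: n + j = 12, and every other listed constraint is also met.

Satisfiable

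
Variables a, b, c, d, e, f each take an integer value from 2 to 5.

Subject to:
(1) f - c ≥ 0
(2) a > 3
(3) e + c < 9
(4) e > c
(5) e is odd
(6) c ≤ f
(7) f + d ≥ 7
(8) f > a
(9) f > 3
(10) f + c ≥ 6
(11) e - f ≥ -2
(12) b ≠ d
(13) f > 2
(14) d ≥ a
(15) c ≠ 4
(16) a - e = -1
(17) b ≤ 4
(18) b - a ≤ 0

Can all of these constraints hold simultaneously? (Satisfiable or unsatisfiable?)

Satisfiable

Try a = 4, b = 4, c = 3, d = 5, e = 5, f = 5.
Check constraint 1: f - c = 2; constraint 3: e + c = 8. The remaining constraints are straightforward to verify.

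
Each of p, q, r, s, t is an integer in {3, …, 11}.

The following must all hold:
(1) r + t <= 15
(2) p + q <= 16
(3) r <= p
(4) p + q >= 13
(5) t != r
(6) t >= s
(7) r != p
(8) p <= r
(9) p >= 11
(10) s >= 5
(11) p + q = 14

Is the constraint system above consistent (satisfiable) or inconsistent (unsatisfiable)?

From constraints 8 and 9: r ≥ p ≥ 11. From constraints 6 and 10: t ≥ s ≥ 5. Hence r + t ≥ 16. But constraint 1 requires r + t ≤ 15, and 15 < 16. Contradiction.

Unsatisfiable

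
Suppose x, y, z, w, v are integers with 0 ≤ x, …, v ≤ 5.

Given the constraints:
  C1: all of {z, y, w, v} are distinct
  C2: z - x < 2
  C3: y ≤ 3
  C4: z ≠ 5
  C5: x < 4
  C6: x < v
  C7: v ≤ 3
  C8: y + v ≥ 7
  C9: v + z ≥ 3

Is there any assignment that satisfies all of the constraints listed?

From constraint 3: y ≤ 3. From constraint 7: v ≤ 3. Hence y + v ≤ 6. But constraint 8 requires y + v ≥ 7, and 7 > 6. Contradiction.

Unsatisfiable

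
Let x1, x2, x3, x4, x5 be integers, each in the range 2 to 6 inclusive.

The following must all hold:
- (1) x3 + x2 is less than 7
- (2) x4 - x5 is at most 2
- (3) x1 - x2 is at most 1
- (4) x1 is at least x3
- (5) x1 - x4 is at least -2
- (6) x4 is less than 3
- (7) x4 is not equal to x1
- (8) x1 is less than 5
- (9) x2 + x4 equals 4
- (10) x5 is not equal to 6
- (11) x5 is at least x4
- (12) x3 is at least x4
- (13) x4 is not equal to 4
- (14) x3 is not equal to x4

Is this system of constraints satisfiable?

Try x1 = 3, x2 = 2, x3 = 3, x4 = 2, x5 = 3.
Check constraint 1: x3 + x2 = 5; constraint 2: x4 - x5 = -1; constraint 3: x1 - x2 = 1. The remaining constraints are straightforward to verify.

Satisfiable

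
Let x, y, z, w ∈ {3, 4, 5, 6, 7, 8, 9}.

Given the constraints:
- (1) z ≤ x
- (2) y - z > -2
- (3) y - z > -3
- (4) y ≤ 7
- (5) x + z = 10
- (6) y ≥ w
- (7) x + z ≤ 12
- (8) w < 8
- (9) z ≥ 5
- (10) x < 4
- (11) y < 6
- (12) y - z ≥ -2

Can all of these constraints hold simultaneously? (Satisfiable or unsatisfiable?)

Unsatisfiable

From constraints 1 and 9: x ≥ z and z ≥ 5, so x ≥ 5. From constraint 10: x ≤ 3. But 3 < 5, so no value of x works.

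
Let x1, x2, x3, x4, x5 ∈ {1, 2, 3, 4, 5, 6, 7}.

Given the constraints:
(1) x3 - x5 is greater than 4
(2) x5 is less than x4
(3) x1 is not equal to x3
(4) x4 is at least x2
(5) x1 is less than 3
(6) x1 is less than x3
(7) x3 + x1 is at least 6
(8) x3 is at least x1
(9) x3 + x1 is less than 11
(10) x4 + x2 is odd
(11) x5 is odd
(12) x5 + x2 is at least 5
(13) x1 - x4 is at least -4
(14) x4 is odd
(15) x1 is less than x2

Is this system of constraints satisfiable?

Satisfiable

Try x1 = 1, x2 = 4, x3 = 7, x4 = 5, x5 = 1.
Check constraint 1: x3 - x5 = 6; constraint 7: x3 + x1 = 8; constraint 9: x3 + x1 = 8. The remaining constraints are straightforward to verify.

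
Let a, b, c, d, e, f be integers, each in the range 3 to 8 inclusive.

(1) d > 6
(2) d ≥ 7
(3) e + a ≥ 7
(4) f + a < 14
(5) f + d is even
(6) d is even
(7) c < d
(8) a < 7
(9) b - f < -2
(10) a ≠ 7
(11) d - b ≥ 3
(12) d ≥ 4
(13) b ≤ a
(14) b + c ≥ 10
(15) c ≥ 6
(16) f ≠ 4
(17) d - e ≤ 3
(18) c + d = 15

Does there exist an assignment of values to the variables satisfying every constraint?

Take a = 5, b = 3, c = 7, d = 8, e = 5, f = 6. Then constraint 3: e + a = 10; constraint 4: f + a = 11, and every other listed constraint is also met.

Satisfiable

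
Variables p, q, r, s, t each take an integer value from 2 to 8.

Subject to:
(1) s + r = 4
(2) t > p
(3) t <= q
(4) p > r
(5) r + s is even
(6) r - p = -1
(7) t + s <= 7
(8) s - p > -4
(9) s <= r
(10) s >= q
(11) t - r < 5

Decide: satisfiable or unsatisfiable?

Unsatisfiable

Constraints 2, 3, 4, 9, and 10 give s ≤ r, r < p, p < t, t ≤ q, q ≤ s. Chaining: s ≤ r < p < t ≤ q ≤ s, which forces s < s — impossible.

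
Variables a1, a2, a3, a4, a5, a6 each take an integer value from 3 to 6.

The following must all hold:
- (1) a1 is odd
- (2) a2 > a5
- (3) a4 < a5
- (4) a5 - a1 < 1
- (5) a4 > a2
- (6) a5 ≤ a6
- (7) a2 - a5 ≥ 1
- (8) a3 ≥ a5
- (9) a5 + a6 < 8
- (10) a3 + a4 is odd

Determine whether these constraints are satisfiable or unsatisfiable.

Unsatisfiable

Constraints 2, 3, and 5 give a5 < a2, a2 < a4, a4 < a5. Chaining: a5 < a2 < a4 < a5, which forces a5 < a5 — impossible.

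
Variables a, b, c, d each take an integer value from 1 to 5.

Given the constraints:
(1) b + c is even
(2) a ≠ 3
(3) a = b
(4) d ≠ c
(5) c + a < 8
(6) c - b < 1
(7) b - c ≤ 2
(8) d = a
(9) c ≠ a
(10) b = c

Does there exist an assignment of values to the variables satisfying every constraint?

From constraints 3, 8, and 10, d = a = b = c, so d = c. But constraint 4 says d ≠ c. Contradiction.

Unsatisfiable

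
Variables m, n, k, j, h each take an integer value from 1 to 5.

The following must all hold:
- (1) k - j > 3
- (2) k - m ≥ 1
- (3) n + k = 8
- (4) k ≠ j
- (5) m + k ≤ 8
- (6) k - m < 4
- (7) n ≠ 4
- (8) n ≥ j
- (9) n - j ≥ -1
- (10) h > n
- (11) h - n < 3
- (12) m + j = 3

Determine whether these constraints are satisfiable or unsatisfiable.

Satisfiable

The assignment m = 2, n = 3, k = 5, j = 1, h = 4 works:
  constraint 1 holds since k - j = 4.
  constraint 2 holds since k - m = 3.
The rest check out directly.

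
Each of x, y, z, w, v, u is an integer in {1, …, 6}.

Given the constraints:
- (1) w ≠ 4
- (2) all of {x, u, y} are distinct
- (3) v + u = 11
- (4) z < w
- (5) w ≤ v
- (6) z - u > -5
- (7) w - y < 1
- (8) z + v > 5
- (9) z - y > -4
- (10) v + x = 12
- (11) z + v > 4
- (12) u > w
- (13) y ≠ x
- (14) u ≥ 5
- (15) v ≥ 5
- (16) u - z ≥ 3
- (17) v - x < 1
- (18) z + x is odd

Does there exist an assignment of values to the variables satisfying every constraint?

Satisfiable

Take x = 6, y = 3, z = 1, w = 2, v = 6, u = 5. Then constraint 3: v + u = 11; constraint 6: z - u = -4, and every other listed constraint is also met.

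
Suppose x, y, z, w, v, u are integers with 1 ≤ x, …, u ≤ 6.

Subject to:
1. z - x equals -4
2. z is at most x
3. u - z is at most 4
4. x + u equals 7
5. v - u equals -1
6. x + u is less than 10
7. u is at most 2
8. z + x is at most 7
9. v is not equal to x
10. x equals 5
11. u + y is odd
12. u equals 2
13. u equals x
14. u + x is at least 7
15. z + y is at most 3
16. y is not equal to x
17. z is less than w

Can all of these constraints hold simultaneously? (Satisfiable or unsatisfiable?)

Constraint 12 fixes u = 2 and constraint 10 fixes x = 5, but constraint 13 requires u = x. Since 2 ≠ 5, contradiction.

Unsatisfiable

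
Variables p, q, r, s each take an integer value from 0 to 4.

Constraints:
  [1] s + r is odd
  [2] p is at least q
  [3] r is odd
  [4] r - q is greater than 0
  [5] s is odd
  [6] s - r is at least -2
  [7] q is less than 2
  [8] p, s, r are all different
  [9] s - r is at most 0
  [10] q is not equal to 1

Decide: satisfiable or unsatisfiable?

Constraint 5 makes s odd and constraint 3 makes r odd, so s + r must be even. Constraint 1 says s + r is odd — contradiction.

Unsatisfiable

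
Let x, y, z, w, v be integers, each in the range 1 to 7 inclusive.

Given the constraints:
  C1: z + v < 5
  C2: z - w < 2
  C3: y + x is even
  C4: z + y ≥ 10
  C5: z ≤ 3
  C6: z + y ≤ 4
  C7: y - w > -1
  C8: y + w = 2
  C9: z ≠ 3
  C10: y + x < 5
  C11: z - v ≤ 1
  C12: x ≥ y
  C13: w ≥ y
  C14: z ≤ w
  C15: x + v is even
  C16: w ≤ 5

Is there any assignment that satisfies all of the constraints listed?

Unsatisfiable

From constraint 5: z ≤ 3. From constraints 13 and 16: y ≤ w ≤ 5. Hence z + y ≤ 8. But constraint 4 requires z + y ≥ 10, and 10 > 8. Contradiction.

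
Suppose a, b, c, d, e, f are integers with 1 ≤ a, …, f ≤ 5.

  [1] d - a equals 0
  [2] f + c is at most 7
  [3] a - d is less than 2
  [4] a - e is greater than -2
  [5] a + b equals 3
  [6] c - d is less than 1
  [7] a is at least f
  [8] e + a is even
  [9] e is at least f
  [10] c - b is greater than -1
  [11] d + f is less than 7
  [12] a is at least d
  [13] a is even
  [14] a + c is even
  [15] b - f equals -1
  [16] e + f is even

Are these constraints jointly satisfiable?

The assignment a = 2, b = 1, c = 2, d = 2, e = 2, f = 2 works:
  constraint 1 holds since d - a = 0.
  constraint 2 holds since f + c = 4.
The rest check out directly.

Satisfiable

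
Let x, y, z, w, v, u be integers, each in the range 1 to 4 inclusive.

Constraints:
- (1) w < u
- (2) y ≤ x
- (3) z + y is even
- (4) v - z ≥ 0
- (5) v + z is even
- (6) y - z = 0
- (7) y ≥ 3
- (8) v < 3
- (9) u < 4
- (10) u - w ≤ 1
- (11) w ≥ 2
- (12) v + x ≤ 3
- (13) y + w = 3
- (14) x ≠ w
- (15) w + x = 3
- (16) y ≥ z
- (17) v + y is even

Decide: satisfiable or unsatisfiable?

From constraint 7: y ≥ 3. From constraint 11: w ≥ 2. Hence y + w ≥ 5. But constraint 13 requires y + w = 3, and 3 < 5. Contradiction.

Unsatisfiable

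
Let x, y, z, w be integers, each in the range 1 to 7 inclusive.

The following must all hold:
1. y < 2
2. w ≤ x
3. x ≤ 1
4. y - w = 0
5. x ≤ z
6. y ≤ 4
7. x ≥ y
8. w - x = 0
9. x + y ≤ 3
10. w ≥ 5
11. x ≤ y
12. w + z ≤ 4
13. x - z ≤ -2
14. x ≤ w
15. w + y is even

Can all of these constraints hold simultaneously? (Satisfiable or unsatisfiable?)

From constraints 2 and 10: x ≥ w and w ≥ 5, so x ≥ 5. From constraints 6 and 11: x ≤ y and y ≤ 4, so x ≤ 4. But 4 < 5, so no value of x works.

Unsatisfiable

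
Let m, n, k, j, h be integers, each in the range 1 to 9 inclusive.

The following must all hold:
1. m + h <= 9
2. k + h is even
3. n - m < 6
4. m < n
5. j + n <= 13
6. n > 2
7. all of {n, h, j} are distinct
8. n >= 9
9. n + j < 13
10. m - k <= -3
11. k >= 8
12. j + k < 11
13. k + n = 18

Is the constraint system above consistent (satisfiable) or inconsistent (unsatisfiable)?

Try m = 5, n = 9, k = 9, j = 1, h = 3.
Check constraint 1: m + h = 8; constraint 3: n - m = 4; constraint 5: j + n = 10. The remaining constraints are straightforward to verify.

Satisfiable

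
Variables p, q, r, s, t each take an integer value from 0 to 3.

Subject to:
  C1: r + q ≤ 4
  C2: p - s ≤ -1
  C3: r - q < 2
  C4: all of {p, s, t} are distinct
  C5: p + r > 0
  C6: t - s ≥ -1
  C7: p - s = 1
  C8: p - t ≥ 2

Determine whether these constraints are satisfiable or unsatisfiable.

Constraints 2, 6, and 8 give p − t ≥ 2, t − s ≥ -1, s − p ≥ 1.
Adding all 3 inequalities: the left sides telescope to 0, and the right sides sum to 2 + (-1) + 1 = 2. So 0 ≥ 2, which is false.

Unsatisfiable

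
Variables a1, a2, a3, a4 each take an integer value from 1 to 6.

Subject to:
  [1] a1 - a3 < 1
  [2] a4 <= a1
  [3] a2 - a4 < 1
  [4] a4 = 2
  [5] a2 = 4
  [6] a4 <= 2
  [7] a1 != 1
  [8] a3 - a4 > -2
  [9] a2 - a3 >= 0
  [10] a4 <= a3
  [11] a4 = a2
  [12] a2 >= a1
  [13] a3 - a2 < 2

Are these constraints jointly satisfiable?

Unsatisfiable

Constraint 4 fixes a4 = 2 and constraint 5 fixes a2 = 4, but constraint 11 requires a4 = a2. Since 2 ≠ 4, contradiction.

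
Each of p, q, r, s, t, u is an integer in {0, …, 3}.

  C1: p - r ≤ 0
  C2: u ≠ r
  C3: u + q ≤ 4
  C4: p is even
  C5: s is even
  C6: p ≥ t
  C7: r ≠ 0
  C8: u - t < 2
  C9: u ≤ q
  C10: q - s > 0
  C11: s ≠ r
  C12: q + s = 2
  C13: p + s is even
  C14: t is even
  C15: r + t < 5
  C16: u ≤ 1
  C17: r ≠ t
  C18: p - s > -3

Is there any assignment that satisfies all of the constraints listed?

Try p = 0, q = 2, r = 2, s = 0, t = 0, u = 1.
Check constraint 1: p - r = -2; constraint 3: u + q = 3; constraint 8: u - t = 1. The remaining constraints are straightforward to verify.

Satisfiable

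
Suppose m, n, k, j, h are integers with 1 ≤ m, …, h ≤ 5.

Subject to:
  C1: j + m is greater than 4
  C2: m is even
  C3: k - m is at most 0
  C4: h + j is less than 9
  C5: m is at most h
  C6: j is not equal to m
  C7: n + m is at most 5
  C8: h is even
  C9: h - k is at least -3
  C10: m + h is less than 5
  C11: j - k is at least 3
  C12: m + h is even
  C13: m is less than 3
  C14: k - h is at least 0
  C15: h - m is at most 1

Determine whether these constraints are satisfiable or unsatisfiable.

The assignment m = 2, n = 2, k = 2, j = 5, h = 2 works:
  constraint 1 holds since j + m = 7.
  constraint 3 holds since k - m = 0.
The rest check out directly.

Satisfiable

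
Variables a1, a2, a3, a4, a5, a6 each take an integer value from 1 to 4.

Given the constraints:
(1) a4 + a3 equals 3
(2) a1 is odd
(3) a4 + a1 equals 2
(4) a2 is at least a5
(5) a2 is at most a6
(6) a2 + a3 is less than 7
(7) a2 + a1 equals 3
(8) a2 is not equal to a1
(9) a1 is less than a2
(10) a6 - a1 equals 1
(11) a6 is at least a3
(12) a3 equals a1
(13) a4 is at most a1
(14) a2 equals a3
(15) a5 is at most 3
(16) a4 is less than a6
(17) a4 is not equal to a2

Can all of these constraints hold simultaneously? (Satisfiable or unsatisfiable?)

From constraints 12 and 14, a2 = a3 = a1, so a2 = a1. But constraint 8 says a2 ≠ a1. Contradiction.

Unsatisfiable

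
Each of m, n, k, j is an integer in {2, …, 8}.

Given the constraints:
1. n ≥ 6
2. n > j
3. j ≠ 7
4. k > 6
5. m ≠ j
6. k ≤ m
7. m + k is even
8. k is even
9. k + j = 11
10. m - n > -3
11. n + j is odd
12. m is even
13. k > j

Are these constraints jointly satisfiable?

Try m = 8, n = 8, k = 8, j = 3.
Check constraint 7: m + k = 16 is even; constraint 9: k + j = 11; constraint 10: m - n = 0. The remaining constraints are straightforward to verify.

Satisfiable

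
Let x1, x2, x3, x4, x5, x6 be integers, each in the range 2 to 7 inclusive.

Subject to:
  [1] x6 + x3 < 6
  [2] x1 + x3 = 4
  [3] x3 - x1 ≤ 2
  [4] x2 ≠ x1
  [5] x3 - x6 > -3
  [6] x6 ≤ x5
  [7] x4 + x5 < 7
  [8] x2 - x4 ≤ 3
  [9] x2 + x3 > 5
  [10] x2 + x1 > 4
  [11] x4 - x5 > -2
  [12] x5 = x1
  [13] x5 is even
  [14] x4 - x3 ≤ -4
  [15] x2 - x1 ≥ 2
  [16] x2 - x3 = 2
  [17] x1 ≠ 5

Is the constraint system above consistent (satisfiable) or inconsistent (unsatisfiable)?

Unsatisfiable

Constraints 3, 8, 14, and 15 give x3 − x4 ≥ 4, x4 − x2 ≥ -3, x2 − x1 ≥ 2, x1 − x3 ≥ -2.
Adding all 4 inequalities: the left sides telescope to 0, and the right sides sum to 4 + (-3) + 2 + (-2) = 1. So 0 ≥ 1, which is false.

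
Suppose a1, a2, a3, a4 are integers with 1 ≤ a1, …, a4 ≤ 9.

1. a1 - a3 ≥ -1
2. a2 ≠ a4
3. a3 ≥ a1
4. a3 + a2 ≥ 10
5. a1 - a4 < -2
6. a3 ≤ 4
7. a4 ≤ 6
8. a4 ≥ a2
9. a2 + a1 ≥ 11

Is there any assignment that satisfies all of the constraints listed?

From constraints 7 and 8: a2 ≤ a4 ≤ 6. From constraints 3 and 6: a1 ≤ a3 ≤ 4. Hence a2 + a1 ≤ 10. But constraint 9 requires a2 + a1 ≥ 11, and 11 > 10. Contradiction.

Unsatisfiable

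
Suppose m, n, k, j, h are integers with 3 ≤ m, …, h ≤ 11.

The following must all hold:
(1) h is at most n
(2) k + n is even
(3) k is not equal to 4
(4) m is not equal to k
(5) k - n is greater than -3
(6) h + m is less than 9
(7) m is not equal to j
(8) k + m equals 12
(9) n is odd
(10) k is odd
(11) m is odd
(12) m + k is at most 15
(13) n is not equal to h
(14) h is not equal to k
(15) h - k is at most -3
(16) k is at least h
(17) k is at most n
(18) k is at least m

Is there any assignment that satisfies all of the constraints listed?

Satisfiable

Setting (m, n, k, j, h) = (3, 11, 9, 11, 5) satisfies everything: constraint 5: k - n = -2; constraint 6: h + m = 8, and the others follow.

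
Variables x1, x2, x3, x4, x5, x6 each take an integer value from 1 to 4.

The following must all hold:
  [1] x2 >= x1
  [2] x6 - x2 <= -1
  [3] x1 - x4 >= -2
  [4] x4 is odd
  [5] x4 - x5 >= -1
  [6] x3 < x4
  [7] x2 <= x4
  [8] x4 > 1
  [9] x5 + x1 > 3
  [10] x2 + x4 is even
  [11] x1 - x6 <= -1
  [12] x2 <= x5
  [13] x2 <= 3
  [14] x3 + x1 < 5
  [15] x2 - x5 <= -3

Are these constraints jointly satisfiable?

Unsatisfiable

Constraints 2, 3, 5, 11, and 15 give x2 − x6 ≥ 1, x6 − x1 ≥ 1, x1 − x4 ≥ -2, x4 − x5 ≥ -1, x5 − x2 ≥ 3.
Adding all 5 inequalities: the left sides telescope to 0, and the right sides sum to 1 + 1 + (-2) + (-1) + 3 = 2. So 0 ≥ 2, which is false.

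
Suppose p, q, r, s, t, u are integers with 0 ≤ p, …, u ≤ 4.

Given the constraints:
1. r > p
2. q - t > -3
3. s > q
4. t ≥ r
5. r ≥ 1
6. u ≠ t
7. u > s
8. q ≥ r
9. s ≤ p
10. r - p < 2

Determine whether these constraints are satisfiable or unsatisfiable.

Constraints 1, 3, 8, and 9 give r ≤ q, q < s, s ≤ p, p < r. Chaining: r ≤ q < s ≤ p < r, which forces r < r — impossible.

Unsatisfiable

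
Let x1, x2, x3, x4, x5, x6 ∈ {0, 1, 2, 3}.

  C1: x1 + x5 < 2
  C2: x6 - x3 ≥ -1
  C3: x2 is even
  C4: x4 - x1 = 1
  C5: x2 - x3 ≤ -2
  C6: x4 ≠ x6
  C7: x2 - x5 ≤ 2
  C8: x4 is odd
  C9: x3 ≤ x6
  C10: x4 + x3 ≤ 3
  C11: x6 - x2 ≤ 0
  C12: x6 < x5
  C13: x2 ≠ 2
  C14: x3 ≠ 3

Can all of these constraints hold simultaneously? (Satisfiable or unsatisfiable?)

Unsatisfiable

Constraints 2, 5, and 11 give x3 − x2 ≥ 2, x2 − x6 ≥ 0, x6 − x3 ≥ -1.
Adding all 3 inequalities: the left sides telescope to 0, and the right sides sum to 2 + 0 + (-1) = 1. So 0 ≥ 1, which is false.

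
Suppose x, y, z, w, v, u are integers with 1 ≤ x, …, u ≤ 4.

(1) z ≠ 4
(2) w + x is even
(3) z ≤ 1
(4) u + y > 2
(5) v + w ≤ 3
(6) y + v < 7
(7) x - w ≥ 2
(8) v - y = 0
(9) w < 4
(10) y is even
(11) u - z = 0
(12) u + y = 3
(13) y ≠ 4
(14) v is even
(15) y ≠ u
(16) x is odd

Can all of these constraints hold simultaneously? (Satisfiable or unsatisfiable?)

Satisfiable

The assignment x = 3, y = 2, z = 1, w = 1, v = 2, u = 1 works:
  constraint 4 holds since u + y = 3.
  constraint 5 holds since v + w = 3.
The rest check out directly.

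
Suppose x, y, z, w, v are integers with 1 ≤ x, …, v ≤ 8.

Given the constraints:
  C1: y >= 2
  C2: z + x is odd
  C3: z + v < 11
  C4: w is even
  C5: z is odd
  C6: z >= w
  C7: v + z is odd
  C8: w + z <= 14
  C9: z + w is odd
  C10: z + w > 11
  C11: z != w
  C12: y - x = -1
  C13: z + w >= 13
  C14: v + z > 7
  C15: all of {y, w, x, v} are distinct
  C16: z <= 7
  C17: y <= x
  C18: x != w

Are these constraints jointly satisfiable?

One satisfying assignment is x = 8, y = 7, z = 7, w = 6, v = 2.
For the less obvious constraints — constraint 3: z + v = 9; constraint 8: w + z = 13; constraint 10: z + w = 13 — and the others hold by inspection.

Satisfiable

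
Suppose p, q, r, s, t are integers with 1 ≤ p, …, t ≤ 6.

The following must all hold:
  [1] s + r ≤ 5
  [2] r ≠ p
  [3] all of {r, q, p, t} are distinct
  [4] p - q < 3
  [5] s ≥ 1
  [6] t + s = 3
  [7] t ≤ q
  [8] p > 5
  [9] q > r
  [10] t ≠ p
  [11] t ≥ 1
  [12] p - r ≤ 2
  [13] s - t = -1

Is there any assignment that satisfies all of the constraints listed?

The assignment p = 6, q = 5, r = 4, s = 1, t = 2 works:
  constraint 1 holds since s + r = 5.
  constraint 4 holds since p - q = 1.
The rest check out directly.

Satisfiable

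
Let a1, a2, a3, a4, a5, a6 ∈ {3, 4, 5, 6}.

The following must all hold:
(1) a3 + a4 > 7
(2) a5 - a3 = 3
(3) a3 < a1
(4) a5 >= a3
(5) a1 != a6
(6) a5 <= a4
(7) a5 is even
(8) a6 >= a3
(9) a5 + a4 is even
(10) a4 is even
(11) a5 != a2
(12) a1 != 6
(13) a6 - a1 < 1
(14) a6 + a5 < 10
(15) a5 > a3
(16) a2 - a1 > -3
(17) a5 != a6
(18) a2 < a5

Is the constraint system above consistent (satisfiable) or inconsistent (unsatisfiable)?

Satisfiable

The assignment a1 = 5, a2 = 5, a3 = 3, a4 = 6, a5 = 6, a6 = 3 works:
  constraint 1 holds since a3 + a4 = 9.
  constraint 2 holds since a5 - a3 = 3.
The rest check out directly.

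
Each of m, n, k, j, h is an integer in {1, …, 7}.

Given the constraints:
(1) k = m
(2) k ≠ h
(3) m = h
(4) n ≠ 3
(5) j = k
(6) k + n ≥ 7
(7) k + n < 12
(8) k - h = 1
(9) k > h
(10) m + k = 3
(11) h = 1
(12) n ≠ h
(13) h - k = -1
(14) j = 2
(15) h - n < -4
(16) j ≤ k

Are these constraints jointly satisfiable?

Constraint 14 fixes j = 2 and constraint 11 fixes h = 1. Constraints 1, 3, and 5 give j = k = m = h, so j = h. But 2 ≠ 1 — contradiction.

Unsatisfiable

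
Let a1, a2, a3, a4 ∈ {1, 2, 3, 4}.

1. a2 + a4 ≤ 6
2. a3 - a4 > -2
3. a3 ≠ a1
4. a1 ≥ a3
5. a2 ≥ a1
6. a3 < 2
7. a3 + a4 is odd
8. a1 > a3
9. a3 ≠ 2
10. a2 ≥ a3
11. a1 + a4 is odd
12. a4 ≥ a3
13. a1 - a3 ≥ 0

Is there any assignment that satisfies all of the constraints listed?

Satisfiable

Setting (a1, a2, a3, a4) = (3, 3, 1, 2) satisfies everything: constraint 1: a2 + a4 = 5; constraint 2: a3 - a4 = -1, and the others follow.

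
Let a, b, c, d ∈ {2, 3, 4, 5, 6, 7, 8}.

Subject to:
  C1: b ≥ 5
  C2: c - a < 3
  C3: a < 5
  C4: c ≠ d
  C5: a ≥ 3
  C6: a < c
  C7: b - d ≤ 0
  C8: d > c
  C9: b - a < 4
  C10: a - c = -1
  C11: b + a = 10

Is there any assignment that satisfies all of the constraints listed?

Satisfiable

Take a = 4, b = 6, c = 5, d = 6. Then constraint 2: c - a = 1; constraint 7: b - d = 0; constraint 9: b - a = 2, and every other listed constraint is also met.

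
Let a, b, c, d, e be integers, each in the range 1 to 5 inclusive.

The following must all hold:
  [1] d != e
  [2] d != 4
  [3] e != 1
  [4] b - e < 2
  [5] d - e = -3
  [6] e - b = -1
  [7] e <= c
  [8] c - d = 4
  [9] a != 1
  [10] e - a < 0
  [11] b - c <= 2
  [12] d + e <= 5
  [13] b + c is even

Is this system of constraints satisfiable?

The assignment a = 5, b = 5, c = 5, d = 1, e = 4 works:
  constraint 4 holds since b - e = 1.
  constraint 5 holds since d - e = -3.
  constraint 6 holds since e - b = -1.
The rest check out directly.

Satisfiable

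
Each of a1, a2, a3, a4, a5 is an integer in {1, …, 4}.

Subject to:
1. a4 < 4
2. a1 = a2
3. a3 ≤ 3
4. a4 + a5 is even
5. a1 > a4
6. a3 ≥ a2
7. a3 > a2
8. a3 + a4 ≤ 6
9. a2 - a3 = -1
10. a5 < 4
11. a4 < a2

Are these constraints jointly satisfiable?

The assignment a1 = 2, a2 = 2, a3 = 3, a4 = 1, a5 = 1 works:
  constraint 8 holds since a3 + a4 = 4.
  constraint 9 holds since a2 - a3 = -1.
The rest check out directly.

Satisfiable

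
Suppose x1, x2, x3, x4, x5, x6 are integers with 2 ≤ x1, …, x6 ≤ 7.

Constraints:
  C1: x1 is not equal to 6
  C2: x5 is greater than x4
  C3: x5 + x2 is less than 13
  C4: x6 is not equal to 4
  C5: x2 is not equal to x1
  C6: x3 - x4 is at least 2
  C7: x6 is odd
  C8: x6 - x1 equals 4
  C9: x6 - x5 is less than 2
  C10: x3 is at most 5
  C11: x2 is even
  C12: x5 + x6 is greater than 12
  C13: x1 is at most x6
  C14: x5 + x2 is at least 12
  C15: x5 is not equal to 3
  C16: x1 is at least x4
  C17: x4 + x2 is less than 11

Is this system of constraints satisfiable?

Satisfiable

Try x1 = 3, x2 = 6, x3 = 5, x4 = 2, x5 = 6, x6 = 7.
Check constraint 3: x5 + x2 = 12; constraint 6: x3 - x4 = 3. The remaining constraints are straightforward to verify.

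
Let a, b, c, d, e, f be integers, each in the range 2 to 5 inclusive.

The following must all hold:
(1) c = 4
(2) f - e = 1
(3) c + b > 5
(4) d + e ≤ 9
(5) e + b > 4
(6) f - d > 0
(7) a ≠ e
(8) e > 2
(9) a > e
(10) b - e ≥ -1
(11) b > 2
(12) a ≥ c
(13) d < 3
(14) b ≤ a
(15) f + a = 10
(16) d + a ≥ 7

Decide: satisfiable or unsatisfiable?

Satisfiable

Take a = 5, b = 3, c = 4, d = 2, e = 4, f = 5. Then constraint 2: f - e = 1; constraint 3: c + b = 7; constraint 4: d + e = 6, and every other listed constraint is also met.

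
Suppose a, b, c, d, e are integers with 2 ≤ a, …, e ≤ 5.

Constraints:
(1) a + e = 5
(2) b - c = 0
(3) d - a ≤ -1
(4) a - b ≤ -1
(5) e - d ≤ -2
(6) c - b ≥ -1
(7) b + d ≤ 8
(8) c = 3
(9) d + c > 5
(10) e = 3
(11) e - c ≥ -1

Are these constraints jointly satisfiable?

Unsatisfiable

Constraints 3, 4, 5, 6, and 11 give e − c ≥ -1, c − b ≥ -1, b − a ≥ 1, a − d ≥ 1, d − e ≥ 2.
Adding all 5 inequalities: the left sides telescope to 0, and the right sides sum to (-1) + (-1) + 1 + 1 + 2 = 2. So 0 ≥ 2, which is false.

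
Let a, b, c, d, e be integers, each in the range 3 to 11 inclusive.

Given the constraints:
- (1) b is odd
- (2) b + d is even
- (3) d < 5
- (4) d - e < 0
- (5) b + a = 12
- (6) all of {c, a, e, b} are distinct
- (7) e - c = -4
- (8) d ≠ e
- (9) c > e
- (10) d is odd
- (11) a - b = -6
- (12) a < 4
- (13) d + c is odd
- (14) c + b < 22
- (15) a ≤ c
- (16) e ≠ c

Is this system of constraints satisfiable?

One satisfying assignment is a = 3, b = 9, c = 10, d = 3, e = 6.
For the less obvious constraints — constraint 4: d - e = -3; constraint 5: b + a = 12; constraint 7: e - c = -4 — and the others hold by inspection.

Satisfiable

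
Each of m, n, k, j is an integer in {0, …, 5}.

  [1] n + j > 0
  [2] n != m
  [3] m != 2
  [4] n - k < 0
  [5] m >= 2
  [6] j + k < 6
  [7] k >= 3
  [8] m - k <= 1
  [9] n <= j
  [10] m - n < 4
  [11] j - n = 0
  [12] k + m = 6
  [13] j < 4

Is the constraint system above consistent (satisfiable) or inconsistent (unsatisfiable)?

Satisfiable

One satisfying assignment is m = 3, n = 1, k = 3, j = 1.
For the less obvious constraints — constraint 1: n + j = 2; constraint 4: n - k = -2 — and the others hold by inspection.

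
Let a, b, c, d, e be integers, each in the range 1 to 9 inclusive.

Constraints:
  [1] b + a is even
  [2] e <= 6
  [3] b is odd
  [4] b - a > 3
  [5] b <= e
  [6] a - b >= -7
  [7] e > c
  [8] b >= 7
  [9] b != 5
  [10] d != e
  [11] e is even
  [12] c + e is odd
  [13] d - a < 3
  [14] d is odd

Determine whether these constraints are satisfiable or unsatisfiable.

Unsatisfiable

From constraints 5 and 8: e ≥ b and b ≥ 7, so e ≥ 7. From constraint 2: e ≤ 6. But 6 < 7, so no value of e works.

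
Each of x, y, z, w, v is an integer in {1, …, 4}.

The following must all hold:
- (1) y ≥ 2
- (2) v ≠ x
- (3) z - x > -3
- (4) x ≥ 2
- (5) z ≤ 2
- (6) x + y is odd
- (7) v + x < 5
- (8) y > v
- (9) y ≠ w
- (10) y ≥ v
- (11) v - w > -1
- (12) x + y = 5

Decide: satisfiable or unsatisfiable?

Satisfiable

Take x = 3, y = 2, z = 2, w = 1, v = 1. Then constraint 3: z - x = -1; constraint 7: v + x = 4, and every other listed constraint is also met.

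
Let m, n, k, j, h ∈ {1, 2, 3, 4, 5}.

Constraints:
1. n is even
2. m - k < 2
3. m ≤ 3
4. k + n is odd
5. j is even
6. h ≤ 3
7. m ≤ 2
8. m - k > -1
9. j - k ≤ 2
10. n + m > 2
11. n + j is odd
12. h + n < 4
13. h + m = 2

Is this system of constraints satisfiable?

Constraint 1 makes n even and constraint 5 makes j even, so n + j must be even. Constraint 11 says n + j is odd — contradiction.

Unsatisfiable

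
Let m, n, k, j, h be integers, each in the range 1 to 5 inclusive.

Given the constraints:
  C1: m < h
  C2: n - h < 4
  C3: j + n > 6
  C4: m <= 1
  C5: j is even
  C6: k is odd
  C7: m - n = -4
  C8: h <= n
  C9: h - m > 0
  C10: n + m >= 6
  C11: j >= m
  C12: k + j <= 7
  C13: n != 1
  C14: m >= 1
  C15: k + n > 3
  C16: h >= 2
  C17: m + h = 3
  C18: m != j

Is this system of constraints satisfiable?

One satisfying assignment is m = 1, n = 5, k = 1, j = 4, h = 2.
For the less obvious constraints — constraint 2: n - h = 3; constraint 3: j + n = 9; constraint 7: m - n = -4 — and the others hold by inspection.

Satisfiable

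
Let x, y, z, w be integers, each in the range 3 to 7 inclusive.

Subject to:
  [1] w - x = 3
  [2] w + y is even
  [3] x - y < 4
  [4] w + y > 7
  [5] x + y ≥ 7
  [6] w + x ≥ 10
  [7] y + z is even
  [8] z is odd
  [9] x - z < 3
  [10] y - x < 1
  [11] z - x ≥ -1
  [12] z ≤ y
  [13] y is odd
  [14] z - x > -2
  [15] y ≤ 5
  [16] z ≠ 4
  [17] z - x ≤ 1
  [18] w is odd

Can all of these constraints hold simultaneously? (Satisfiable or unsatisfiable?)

Take x = 4, y = 3, z = 3, w = 7. Then constraint 1: w - x = 3; constraint 3: x - y = 1; constraint 4: w + y = 10, and every other listed constraint is also met.

Satisfiable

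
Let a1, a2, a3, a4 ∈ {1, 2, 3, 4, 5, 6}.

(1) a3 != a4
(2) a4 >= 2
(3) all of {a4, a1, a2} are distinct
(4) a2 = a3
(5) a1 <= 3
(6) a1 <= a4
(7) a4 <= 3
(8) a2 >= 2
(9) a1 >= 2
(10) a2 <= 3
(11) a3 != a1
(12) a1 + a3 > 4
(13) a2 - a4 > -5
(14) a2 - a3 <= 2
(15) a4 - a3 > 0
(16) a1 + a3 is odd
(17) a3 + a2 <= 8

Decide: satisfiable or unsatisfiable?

Unsatisfiable

Constraints 2, 5, 7, 8, 9, and 10 confine each of a4, a1, a2 to the 2 values {2, 3}.
Constraint 3 requires all 3 of them to be distinct, but only 2 values are available — impossible by the pigeonhole principle.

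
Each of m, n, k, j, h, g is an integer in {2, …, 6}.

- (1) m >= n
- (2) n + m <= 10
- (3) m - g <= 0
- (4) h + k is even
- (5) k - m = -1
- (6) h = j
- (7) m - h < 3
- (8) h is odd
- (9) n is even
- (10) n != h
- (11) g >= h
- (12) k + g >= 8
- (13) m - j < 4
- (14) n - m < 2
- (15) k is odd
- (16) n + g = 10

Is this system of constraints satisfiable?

Take m = 4, n = 4, k = 3, j = 3, h = 3, g = 6. Then constraint 2: n + m = 8; constraint 3: m - g = -2; constraint 5: k - m = -1, and every other listed constraint is also met.

Satisfiable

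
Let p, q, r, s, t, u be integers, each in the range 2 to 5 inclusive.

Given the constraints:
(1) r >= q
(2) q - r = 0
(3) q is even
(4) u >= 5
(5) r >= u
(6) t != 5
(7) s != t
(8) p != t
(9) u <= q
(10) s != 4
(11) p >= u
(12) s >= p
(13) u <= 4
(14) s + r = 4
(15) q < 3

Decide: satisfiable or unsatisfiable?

Unsatisfiable

From constraints 4 and 9: q ≥ u and u ≥ 5, so q ≥ 5. From constraint 15: q ≤ 2. But 2 < 5, so no value of q works.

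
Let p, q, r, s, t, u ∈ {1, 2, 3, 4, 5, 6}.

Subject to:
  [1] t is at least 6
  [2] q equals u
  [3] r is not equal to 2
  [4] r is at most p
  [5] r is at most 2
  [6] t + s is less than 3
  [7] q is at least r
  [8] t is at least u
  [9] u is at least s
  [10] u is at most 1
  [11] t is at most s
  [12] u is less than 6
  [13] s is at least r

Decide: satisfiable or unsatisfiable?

From constraints 1 and 11: s ≥ t and t ≥ 6, so s ≥ 6. From constraints 9 and 10: s ≤ u and u ≤ 1, so s ≤ 1. But 1 < 6, so no value of s works.

Unsatisfiable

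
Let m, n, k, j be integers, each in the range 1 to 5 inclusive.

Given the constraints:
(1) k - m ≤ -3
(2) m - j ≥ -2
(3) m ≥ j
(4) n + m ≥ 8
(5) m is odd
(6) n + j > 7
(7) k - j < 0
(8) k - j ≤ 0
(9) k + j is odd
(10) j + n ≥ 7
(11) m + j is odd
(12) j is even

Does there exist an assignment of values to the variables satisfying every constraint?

One satisfying assignment is m = 5, n = 5, k = 1, j = 4.
For the less obvious constraints — constraint 1: k - m = -4; constraint 2: m - j = 1; constraint 4: n + m = 10 — and the others hold by inspection.

Satisfiable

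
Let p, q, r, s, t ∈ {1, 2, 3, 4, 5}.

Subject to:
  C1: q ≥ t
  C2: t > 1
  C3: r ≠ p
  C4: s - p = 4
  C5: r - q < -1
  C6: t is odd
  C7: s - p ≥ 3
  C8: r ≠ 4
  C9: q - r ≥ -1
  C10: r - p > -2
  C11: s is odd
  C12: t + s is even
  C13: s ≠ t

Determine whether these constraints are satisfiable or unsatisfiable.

Satisfiable

Setting (p, q, r, s, t) = (1, 4, 2, 5, 3) satisfies everything: constraint 4: s - p = 4; constraint 5: r - q = -2, and the others follow.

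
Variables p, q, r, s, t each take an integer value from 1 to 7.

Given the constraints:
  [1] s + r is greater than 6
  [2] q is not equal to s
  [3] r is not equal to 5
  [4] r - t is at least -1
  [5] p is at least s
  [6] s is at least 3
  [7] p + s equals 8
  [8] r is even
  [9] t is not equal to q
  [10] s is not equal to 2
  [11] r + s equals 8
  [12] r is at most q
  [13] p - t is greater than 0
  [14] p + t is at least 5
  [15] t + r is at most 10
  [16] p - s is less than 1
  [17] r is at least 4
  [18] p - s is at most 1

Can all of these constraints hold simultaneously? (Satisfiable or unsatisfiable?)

Satisfiable

Setting (p, q, r, s, t) = (4, 7, 4, 4, 3) satisfies everything: constraint 1: s + r = 8; constraint 4: r - t = 1; constraint 7: p + s = 8, and the others follow.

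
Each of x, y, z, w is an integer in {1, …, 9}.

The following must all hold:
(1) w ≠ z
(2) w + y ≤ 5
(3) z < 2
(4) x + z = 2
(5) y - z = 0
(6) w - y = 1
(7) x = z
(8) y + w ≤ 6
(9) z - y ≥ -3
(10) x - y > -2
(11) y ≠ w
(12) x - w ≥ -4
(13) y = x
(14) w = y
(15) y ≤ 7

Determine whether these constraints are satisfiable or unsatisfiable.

Unsatisfiable

From constraints 7, 13, and 14, w = y = x = z, so w = z. But constraint 1 says w ≠ z. Contradiction.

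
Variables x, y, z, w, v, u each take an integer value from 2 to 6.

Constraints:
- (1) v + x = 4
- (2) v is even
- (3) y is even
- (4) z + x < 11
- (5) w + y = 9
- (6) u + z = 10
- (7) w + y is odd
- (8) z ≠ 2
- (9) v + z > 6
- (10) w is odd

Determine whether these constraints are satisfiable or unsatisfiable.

Satisfiable

One satisfying assignment is x = 2, y = 6, z = 6, w = 3, v = 2, u = 4.
For the less obvious constraints — constraint 1: v + x = 4; constraint 4: z + x = 8; constraint 5: w + y = 9 — and the others hold by inspection.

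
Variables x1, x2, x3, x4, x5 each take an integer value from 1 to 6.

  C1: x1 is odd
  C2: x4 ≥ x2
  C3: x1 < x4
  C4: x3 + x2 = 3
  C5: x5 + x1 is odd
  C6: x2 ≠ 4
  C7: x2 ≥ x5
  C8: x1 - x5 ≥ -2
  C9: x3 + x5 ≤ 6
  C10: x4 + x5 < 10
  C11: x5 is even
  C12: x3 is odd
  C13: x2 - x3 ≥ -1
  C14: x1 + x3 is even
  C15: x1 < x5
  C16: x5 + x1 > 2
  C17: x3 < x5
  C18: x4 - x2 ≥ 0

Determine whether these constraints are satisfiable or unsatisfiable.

Take x1 = 1, x2 = 2, x3 = 1, x4 = 5, x5 = 2. Then constraint 4: x3 + x2 = 3; constraint 8: x1 - x5 = -1, and every other listed constraint is also met.

Satisfiable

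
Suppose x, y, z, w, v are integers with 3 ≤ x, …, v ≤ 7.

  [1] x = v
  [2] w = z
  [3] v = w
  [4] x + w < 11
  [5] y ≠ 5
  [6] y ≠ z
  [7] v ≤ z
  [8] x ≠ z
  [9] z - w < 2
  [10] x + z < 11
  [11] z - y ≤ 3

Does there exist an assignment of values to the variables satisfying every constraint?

Unsatisfiable

From constraints 1, 2, and 3, x = v = w = z, so x = z. But constraint 8 says x ≠ z. Contradiction.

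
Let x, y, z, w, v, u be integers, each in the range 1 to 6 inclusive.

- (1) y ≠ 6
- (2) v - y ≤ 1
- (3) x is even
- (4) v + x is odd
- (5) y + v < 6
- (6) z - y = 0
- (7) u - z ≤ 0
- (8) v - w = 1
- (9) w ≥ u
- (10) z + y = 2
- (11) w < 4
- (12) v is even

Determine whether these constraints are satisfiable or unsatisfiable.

Unsatisfiable

Constraint 12 makes v even and constraint 3 makes x even, so v + x must be even. Constraint 4 says v + x is odd — contradiction.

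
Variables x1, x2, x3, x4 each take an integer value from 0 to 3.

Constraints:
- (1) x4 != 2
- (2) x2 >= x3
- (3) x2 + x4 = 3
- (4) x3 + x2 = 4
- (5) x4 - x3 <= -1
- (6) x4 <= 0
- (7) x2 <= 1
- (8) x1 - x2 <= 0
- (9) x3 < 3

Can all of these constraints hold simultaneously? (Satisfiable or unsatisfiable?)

Unsatisfiable

From constraint 7: x2 ≤ 1. From constraint 6: x4 ≤ 0. Hence x2 + x4 ≤ 1. But constraint 3 requires x2 + x4 = 3, and 3 > 1. Contradiction.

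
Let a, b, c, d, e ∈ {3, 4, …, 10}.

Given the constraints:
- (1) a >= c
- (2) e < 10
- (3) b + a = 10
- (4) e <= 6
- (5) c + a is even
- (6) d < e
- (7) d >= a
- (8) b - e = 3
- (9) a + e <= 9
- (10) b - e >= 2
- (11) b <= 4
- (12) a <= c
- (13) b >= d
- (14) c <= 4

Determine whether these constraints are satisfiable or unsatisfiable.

From constraint 11: b ≤ 4. From constraints 12 and 14: a ≤ c ≤ 4. Hence b + a ≤ 8. But constraint 3 requires b + a = 10, and 10 > 8. Contradiction.

Unsatisfiable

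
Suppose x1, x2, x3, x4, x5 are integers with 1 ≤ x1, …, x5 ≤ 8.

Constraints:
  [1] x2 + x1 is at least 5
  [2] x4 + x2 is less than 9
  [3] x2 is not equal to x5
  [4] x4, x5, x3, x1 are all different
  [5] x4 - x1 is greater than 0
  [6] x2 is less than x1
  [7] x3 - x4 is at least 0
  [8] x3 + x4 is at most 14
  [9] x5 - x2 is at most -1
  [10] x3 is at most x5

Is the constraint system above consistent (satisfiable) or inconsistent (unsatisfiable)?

Unsatisfiable

Constraints 5, 6, 7, 9, and 10 give x3 ≤ x5, x5 < x2, x2 < x1, x1 < x4, x4 ≤ x3. Chaining: x3 ≤ x5 < x2 < x1 < x4 ≤ x3, which forces x3 < x3 — impossible.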